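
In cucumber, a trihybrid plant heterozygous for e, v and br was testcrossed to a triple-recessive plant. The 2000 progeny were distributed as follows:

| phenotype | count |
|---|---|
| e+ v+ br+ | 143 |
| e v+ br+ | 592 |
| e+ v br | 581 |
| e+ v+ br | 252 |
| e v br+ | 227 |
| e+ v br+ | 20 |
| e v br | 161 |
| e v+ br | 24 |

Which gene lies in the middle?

br

The two most frequent reciprocal classes, e+ v br and e v+ br+, are the parental types, so the F1 was e+ v br / e v+ br+.
The two rarest classes, e+ v br+ and e v+ br, are the double crossovers. Comparing them with the parentals, only the br allele has switched, so br is the middle locus and the order is e – br – v.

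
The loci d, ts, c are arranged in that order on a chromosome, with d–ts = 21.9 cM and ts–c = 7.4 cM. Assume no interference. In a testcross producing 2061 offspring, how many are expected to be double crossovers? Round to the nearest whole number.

Map distances give recombination frequencies of 0.219 and 0.074 for the two intervals.
With no interference, expected double-crossover frequency = 0.219 × 0.074 = 0.01621.
Expected number = 0.01621 × 2061 = 33.40 ≈ 33.

33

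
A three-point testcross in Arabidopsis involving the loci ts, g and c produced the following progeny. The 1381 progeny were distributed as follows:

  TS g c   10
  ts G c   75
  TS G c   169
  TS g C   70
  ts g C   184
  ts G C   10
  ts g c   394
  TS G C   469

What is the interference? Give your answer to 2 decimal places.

The two most frequent reciprocal classes, ts g c and TS G C, are the parental types, so the F1 was ts g c / TS G C.
The two rarest classes, TS g c and ts G C, are the double crossovers. Comparing them with the parentals, only the ts allele has switched, so ts is the middle locus and the order is g – ts – c.
g–ts: (145 + 20)/1381 = 0.1195; ts–c: (353 + 20)/1381 = 0.2701.
Expected DCO frequency = 0.1195 × 0.2701 ≈ 0.03228; observed = 20/1381 ≈ 0.01448.
Coefficient of coincidence = 0.01448/0.03228 ≈ 0.45; interference = 1 − 0.45 = 0.55.

0.55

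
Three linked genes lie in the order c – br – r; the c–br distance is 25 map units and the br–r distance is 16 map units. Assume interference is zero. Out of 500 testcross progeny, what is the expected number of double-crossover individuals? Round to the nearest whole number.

20

Map distances give recombination frequencies of 0.250 and 0.160 for the two intervals.
With no interference, expected double-crossover frequency = 0.250 × 0.160 = 0.04000.
Expected number = 0.04000 × 500 = 20.00 ≈ 20.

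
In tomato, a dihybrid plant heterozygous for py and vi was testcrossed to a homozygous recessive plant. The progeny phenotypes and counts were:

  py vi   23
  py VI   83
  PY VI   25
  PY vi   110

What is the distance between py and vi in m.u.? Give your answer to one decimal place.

The two most frequent classes, PY vi (110) and py VI (83), are the parental types, so the F1 was PY vi / py VI.
The recombinant classes are PY VI and py vi: 25 + 23 = 48.
Recombination frequency = 48/241 = 0.1992 ≈ 19.9%, i.e. 19.9 m.u.

19.9 m.u.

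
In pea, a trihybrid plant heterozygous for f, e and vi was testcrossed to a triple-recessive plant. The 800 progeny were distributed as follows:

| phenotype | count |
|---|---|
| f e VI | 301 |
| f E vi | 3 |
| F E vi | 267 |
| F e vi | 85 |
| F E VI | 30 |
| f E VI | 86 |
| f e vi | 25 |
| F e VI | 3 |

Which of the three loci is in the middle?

The two most frequent reciprocal classes, F E vi and f e VI, are the parental types, so the F1 was F E vi / f e VI.
The two rarest classes, f E vi and F e VI, are the double crossovers. Comparing them with the parentals, only the f allele has switched, so f is the middle locus and the order is e – f – vi.

f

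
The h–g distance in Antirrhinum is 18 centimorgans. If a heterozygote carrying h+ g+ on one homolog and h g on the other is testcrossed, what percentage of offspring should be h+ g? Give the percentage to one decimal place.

A map distance of 18 centimorgans corresponds to a recombination frequency of 0.180.
The F1 is h+ g+ / h g, so h+ g is a recombinant gamete class with expected frequency r/2 = 0.180/2 = 0.0900.
That is 0.0900 = 9.0% of the progeny.

9.0%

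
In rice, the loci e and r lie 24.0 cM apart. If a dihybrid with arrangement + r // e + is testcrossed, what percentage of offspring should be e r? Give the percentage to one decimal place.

A map distance of 24.0 cM corresponds to a recombination frequency of 0.240.
The F1 is + r / e +, so e r is a recombinant gamete class with expected frequency r/2 = 0.240/2 = 0.1200.
That is 0.1200 = 12.0% of the progeny.

12.0%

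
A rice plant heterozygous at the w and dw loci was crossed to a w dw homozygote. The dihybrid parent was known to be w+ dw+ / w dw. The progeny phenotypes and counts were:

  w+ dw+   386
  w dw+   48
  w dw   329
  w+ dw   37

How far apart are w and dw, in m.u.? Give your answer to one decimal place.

The recombinant classes are w+ dw and w dw+: 37 + 48 = 85.
Recombination frequency = 85/800 = 0.1062 ≈ 10.6%, i.e. 10.6 m.u.

10.6 m.u.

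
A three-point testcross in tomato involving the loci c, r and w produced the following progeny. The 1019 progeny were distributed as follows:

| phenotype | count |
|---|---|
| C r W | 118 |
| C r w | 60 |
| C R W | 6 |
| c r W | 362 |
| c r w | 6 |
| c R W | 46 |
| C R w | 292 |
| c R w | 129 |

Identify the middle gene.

The two most frequent reciprocal classes, C R w and c r W, are the parental types, so the F1 was C R w / c r W.
The two rarest classes, C R W and c r w, are the double crossovers. Comparing them with the parentals, only the w allele has switched, so w is the middle locus and the order is c – w – r.

w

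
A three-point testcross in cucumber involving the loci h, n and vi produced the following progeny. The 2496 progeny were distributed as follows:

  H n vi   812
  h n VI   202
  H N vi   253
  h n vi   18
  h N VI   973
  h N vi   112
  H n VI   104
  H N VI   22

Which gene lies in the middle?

The two most frequent reciprocal classes, H n vi and h N VI, are the parental types, so the F1 was H n vi / h N VI.
The two rarest classes, h n vi and H N VI, are the double crossovers. Comparing them with the parentals, only the h allele has switched, so h is the middle locus and the order is n – h – vi.

h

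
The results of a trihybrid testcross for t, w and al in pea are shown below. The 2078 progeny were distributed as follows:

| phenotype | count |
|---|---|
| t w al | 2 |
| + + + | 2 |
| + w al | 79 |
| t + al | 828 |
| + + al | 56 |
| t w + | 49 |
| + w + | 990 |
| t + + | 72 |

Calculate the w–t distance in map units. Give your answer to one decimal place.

5.2 map units

The two most frequent reciprocal classes, t + al and + w +, are the parental types, so the F1 was t + al / + w +.
The two rarest classes, t w al and + + +, are the double crossovers. Comparing them with the parentals, only the w allele has switched, so w is the middle locus and the order is al – w – t.
Crossovers in the w–t interval produce the single-crossover classes + + al and t w + (56 + 49 = 105) plus the double crossovers (4).
RF(w–t) = (105 + 4) / 2078 = 109/2078 = 0.0525 → 5.2 map units.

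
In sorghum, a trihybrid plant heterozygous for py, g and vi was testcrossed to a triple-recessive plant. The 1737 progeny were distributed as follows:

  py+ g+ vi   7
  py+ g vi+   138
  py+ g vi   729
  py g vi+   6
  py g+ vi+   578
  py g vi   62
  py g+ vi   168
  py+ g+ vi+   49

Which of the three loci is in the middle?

The two most frequent reciprocal classes, py+ g vi and py g+ vi+, are the parental types, so the F1 was py+ g vi / py g+ vi+.
The two rarest classes, py+ g+ vi and py g vi+, are the double crossovers. Comparing them with the parentals, only the g allele has switched, so g is the middle locus and the order is py – g – vi.

g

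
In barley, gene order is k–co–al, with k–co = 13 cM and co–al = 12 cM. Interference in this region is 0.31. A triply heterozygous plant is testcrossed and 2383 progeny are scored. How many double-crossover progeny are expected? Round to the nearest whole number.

26

Map distances give recombination frequencies of 0.130 and 0.120 for the two intervals.
With interference 0.31 (so coincidence = 0.69), expected double-crossover frequency = 0.130 × 0.120 × 0.69 = 0.01076.
Expected number = 0.01076 × 2383 = 25.65 ≈ 26.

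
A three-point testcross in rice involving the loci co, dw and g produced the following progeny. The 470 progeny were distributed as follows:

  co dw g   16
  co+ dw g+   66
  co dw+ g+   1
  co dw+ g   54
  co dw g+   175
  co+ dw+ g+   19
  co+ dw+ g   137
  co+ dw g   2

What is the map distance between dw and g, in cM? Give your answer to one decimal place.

8.1 cM

The two most frequent reciprocal classes, co dw g+ and co+ dw+ g, are the parental types, so the F1 was co dw g+ / co+ dw+ g.
The two rarest classes, co dw+ g+ and co+ dw g, are the double crossovers. Comparing them with the parentals, only the dw allele has switched, so dw is the middle locus and the order is co – dw – g.
Crossovers in the dw–g interval produce the single-crossover classes co dw g and co+ dw+ g+ (16 + 19 = 35) plus the double crossovers (3).
RF(dw–g) = (35 + 3) / 470 = 38/470 = 0.0809 → 8.1 cM.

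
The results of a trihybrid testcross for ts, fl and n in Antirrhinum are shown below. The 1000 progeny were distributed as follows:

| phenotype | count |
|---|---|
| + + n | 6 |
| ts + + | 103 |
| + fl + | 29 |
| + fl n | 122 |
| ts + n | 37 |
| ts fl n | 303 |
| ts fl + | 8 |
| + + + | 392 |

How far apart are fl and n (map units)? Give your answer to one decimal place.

The two most frequent reciprocal classes, ts fl n and + + +, are the parental types, so the F1 was ts fl n / + + +.
The two rarest classes, ts fl + and + + n, are the double crossovers. Comparing them with the parentals, only the n allele has switched, so n is the middle locus and the order is ts – n – fl.
Crossovers in the n–fl interval produce the single-crossover classes ts + n and + fl + (37 + 29 = 66) plus the double crossovers (14).
RF(n–fl) = (66 + 14) / 1000 = 80/1000 = 0.0800 → 8.0 map units.

8.0 map units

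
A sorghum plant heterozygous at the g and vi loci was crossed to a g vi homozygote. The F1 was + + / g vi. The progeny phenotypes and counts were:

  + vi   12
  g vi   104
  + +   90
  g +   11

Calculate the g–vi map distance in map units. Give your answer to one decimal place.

10.6 map units

The recombinant classes are + vi and g +: 12 + 11 = 23.
Recombination frequency = 23/217 = 0.1060 ≈ 10.6%, i.e. 10.6 map units.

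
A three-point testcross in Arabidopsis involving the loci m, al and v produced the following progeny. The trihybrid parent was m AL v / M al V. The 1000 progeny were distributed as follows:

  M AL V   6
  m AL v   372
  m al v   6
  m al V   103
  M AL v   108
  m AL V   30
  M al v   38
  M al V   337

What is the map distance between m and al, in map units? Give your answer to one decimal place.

22.3 map units

The two rarest classes, m al v and M AL V, are the double crossovers. Comparing them with the parentals, only the al allele has switched, so al is the middle locus and the order is v – al – m.
Crossovers in the al–m interval produce the single-crossover classes M AL v and m al V (108 + 103 = 211) plus the double crossovers (12).
RF(al–m) = (211 + 12) / 1000 = 223/1000 = 0.2230 → 22.3 map units.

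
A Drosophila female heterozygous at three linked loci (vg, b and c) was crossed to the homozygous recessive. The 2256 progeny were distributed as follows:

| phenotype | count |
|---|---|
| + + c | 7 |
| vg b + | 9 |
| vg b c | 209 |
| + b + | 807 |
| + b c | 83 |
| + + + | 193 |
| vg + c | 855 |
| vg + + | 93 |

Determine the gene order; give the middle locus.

vg

The two most frequent reciprocal classes, + b + and vg + c, are the parental types, so the F1 was + b + / vg + c.
The two rarest classes, vg b + and + + c, are the double crossovers. Comparing them with the parentals, only the vg allele has switched, so vg is the middle locus and the order is c – vg – b.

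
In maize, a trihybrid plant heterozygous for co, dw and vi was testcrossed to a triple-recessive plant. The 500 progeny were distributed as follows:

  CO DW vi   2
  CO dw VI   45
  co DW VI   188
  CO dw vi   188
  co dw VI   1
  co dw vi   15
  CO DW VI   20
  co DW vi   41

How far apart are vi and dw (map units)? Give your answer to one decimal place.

17.8 map units

The two most frequent reciprocal classes, co DW VI and CO dw vi, are the parental types, so the F1 was co DW VI / CO dw vi.
The two rarest classes, co dw VI and CO DW vi, are the double crossovers. Comparing them with the parentals, only the dw allele has switched, so dw is the middle locus and the order is vi – dw – co.
Crossovers in the vi–dw interval produce the single-crossover classes co DW vi and CO dw VI (41 + 45 = 86) plus the double crossovers (3).
RF(vi–dw) = (86 + 3) / 500 = 89/500 = 0.1780 → 17.8 map units.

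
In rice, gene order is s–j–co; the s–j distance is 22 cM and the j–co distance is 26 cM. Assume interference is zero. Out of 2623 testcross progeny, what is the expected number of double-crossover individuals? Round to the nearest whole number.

Map distances give recombination frequencies of 0.220 and 0.260 for the two intervals.
With no interference, expected double-crossover frequency = 0.220 × 0.260 = 0.05720.
Expected number = 0.05720 × 2623 = 150.04 ≈ 150.

150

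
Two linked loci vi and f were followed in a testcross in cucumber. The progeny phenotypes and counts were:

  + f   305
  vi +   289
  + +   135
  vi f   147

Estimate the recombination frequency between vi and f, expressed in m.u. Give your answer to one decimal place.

32.2 m.u.

The two most frequent classes, + f (305) and vi + (289), are the parental types, so the F1 was + f / vi +.
The recombinant classes are + + and vi f: 135 + 147 = 282.
Recombination frequency = 282/876 = 0.3219 ≈ 32.2%, i.e. 32.2 m.u.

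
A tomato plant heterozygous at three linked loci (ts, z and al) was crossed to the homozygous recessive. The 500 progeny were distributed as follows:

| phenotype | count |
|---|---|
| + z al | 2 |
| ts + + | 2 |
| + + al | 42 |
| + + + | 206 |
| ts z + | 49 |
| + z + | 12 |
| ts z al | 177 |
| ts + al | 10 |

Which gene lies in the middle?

ts

The two most frequent reciprocal classes, ts z al and + + +, are the parental types, so the F1 was ts z al / + + +.
The two rarest classes, + z al and ts + +, are the double crossovers. Comparing them with the parentals, only the ts allele has switched, so ts is the middle locus and the order is al – ts – z.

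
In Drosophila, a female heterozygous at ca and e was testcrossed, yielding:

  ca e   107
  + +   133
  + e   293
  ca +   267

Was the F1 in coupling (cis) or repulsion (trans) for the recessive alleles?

The two most frequent classes are + e (293) and ca + (267); these are the parental (non-recombinant) types.
So the F1 carried + e on one chromosome and ca + on the other — the recessive alleles are on opposite chromosomes (trans / repulsion).

trans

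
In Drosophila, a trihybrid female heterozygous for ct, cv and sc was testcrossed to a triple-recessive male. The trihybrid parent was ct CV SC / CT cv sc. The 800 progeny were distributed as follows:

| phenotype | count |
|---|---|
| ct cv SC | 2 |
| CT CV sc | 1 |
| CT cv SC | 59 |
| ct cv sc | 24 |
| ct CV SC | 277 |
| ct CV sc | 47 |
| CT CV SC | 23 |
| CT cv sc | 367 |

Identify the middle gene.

The two rarest classes, ct cv SC and CT CV sc, are the double crossovers. Comparing them with the parentals, only the cv allele has switched, so cv is the middle locus and the order is sc – cv – ct.

cv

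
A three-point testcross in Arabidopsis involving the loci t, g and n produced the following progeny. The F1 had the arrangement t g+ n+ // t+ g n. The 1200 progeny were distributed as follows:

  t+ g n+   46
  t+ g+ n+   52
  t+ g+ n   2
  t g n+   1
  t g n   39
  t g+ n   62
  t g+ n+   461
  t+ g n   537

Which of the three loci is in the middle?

g

The two rarest classes, t g n+ and t+ g+ n, are the double crossovers. Comparing them with the parentals, only the g allele has switched, so g is the middle locus and the order is n – g – t.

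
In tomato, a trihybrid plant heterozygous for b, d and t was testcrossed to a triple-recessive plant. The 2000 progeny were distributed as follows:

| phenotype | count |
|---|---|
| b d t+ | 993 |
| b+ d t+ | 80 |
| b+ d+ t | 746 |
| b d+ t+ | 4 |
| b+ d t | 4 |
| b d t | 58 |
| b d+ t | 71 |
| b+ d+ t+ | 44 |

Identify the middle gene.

d

The two most frequent reciprocal classes, b d t+ and b+ d+ t, are the parental types, so the F1 was b d t+ / b+ d+ t.
The two rarest classes, b d+ t+ and b+ d t, are the double crossovers. Comparing them with the parentals, only the d allele has switched, so d is the middle locus and the order is b – d – t.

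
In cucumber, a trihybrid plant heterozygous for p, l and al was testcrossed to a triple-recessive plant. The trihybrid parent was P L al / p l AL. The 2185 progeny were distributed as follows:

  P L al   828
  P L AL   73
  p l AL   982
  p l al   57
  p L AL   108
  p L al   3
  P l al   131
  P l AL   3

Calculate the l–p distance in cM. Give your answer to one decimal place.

The two rarest classes, p L al and P l AL, are the double crossovers. Comparing them with the parentals, only the p allele has switched, so p is the middle locus and the order is al – p – l.
Crossovers in the p–l interval produce the single-crossover classes P l al and p L AL (131 + 108 = 239) plus the double crossovers (6).
RF(p–l) = (239 + 6) / 2185 = 245/2185 = 0.1121 → 11.2 cM.

11.2 cM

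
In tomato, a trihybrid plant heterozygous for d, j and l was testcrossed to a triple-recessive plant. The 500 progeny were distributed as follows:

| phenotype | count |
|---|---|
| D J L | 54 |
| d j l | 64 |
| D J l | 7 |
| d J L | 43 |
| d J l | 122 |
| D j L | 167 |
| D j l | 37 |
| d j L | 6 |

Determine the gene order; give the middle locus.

d

The two most frequent reciprocal classes, d J l and D j L, are the parental types, so the F1 was d J l / D j L.
The two rarest classes, D J l and d j L, are the double crossovers. Comparing them with the parentals, only the d allele has switched, so d is the middle locus and the order is j – d – l.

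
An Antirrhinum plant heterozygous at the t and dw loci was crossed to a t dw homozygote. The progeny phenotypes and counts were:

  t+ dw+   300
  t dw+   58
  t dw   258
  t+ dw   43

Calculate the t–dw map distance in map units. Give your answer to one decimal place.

The two most frequent classes, t+ dw+ (300) and t dw (258), are the parental types, so the F1 was t+ dw+ / t dw.
The recombinant classes are t+ dw and t dw+: 43 + 58 = 101.
Recombination frequency = 101/659 = 0.1533 ≈ 15.3%, i.e. 15.3 map units.

15.3 map units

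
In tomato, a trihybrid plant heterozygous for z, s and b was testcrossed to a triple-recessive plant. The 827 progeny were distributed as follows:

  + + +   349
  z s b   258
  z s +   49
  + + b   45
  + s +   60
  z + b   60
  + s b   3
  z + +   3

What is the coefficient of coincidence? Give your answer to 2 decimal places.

0.39

The two most frequent reciprocal classes, + + + and z s b, are the parental types, so the F1 was + + + / z s b.
The two rarest classes, z + + and + s b, are the double crossovers. Comparing them with the parentals, only the z allele has switched, so z is the middle locus and the order is b – z – s.
b–z: (94 + 6)/827 = 0.1209; z–s: (120 + 6)/827 = 0.1524.
Expected DCO frequency = 0.1209 × 0.1524 ≈ 0.01843; observed = 6/827 ≈ 0.00726.
Coefficient of coincidence = 0.00726/0.01843 ≈ 0.39.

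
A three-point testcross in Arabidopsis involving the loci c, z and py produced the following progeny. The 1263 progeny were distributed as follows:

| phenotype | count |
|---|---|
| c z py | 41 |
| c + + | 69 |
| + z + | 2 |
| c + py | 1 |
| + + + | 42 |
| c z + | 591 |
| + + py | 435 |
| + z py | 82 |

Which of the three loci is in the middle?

c

The two most frequent reciprocal classes, + + py and c z +, are the parental types, so the F1 was + + py / c z +.
The two rarest classes, c + py and + z +, are the double crossovers. Comparing them with the parentals, only the c allele has switched, so c is the middle locus and the order is py – c – z.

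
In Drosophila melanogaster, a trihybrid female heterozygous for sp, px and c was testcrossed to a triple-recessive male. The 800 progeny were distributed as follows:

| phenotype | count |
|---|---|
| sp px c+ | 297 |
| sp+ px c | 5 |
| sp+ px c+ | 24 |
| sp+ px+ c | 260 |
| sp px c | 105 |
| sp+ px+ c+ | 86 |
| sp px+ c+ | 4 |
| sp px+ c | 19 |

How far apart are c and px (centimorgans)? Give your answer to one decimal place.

25.0 centimorgans

The two most frequent reciprocal classes, sp px c+ and sp+ px+ c, are the parental types, so the F1 was sp px c+ / sp+ px+ c.
The two rarest classes, sp px+ c+ and sp+ px c, are the double crossovers. Comparing them with the parentals, only the px allele has switched, so px is the middle locus and the order is sp – px – c.
Crossovers in the px–c interval produce the single-crossover classes sp px c and sp+ px+ c+ (105 + 86 = 191) plus the double crossovers (9).
RF(px–c) = (191 + 9) / 800 = 200/800 = 0.2500 → 25.0 centimorgans.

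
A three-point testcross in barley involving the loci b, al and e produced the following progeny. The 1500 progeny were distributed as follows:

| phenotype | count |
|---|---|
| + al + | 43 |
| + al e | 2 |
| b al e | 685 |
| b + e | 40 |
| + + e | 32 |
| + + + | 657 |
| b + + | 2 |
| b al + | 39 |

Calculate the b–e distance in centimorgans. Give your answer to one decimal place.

The two most frequent reciprocal classes, b al e and + + +, are the parental types, so the F1 was b al e / + + +.
The two rarest classes, + al e and b + +, are the double crossovers. Comparing them with the parentals, only the b allele has switched, so b is the middle locus and the order is al – b – e.
Crossovers in the b–e interval produce the single-crossover classes b al + and + + e (39 + 32 = 71) plus the double crossovers (4).
RF(b–e) = (71 + 4) / 1500 = 75/1500 = 0.0500 → 5.0 centimorgans.

5.0 centimorgans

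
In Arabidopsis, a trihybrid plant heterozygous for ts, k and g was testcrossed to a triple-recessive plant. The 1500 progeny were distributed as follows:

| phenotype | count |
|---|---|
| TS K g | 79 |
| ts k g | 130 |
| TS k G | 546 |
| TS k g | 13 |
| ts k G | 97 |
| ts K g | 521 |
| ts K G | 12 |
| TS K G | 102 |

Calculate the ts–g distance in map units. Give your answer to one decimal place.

The two most frequent reciprocal classes, TS k G and ts K g, are the parental types, so the F1 was TS k G / ts K g.
The two rarest classes, TS k g and ts K G, are the double crossovers. Comparing them with the parentals, only the g allele has switched, so g is the middle locus and the order is k – g – ts.
Crossovers in the g–ts interval produce the single-crossover classes ts k G and TS K g (97 + 79 = 176) plus the double crossovers (25).
RF(g–ts) = (176 + 25) / 1500 = 201/1500 = 0.1340 → 13.4 map units.

13.4 map units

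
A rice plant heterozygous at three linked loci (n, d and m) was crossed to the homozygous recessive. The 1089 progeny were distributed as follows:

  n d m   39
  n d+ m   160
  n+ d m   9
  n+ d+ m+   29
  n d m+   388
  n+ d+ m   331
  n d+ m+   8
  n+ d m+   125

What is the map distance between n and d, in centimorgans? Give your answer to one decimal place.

The two most frequent reciprocal classes, n d m+ and n+ d+ m, are the parental types, so the F1 was n d m+ / n+ d+ m.
The two rarest classes, n d+ m+ and n+ d m, are the double crossovers. Comparing them with the parentals, only the d allele has switched, so d is the middle locus and the order is m – d – n.
Crossovers in the d–n interval produce the single-crossover classes n+ d m+ and n d+ m (125 + 160 = 285) plus the double crossovers (17).
RF(d–n) = (285 + 17) / 1089 = 302/1089 = 0.2773 → 27.7 centimorgans.

27.7 centimorgans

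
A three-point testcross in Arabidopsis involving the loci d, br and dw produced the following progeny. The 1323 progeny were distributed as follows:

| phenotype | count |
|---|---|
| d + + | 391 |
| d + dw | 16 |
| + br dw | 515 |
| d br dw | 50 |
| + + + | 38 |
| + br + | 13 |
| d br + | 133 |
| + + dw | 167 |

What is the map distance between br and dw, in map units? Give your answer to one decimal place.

The two most frequent reciprocal classes, + br dw and d + +, are the parental types, so the F1 was + br dw / d + +.
The two rarest classes, + br + and d + dw, are the double crossovers. Comparing them with the parentals, only the dw allele has switched, so dw is the middle locus and the order is d – dw – br.
Crossovers in the dw–br interval produce the single-crossover classes + + dw and d br + (167 + 133 = 300) plus the double crossovers (29).
RF(dw–br) = (300 + 29) / 1323 = 329/1323 = 0.2487 → 24.9 map units.

24.9 map units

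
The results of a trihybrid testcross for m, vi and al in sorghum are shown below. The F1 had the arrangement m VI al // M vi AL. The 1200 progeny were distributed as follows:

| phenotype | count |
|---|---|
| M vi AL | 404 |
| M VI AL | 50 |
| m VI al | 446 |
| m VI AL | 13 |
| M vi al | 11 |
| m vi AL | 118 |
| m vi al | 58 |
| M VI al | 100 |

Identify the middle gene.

al

The two rarest classes, m VI AL and M vi al, are the double crossovers. Comparing them with the parentals, only the al allele has switched, so al is the middle locus and the order is vi – al – m.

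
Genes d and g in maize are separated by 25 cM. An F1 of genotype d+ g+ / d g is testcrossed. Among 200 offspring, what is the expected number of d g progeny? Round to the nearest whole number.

A map distance of 25 cM corresponds to a recombination frequency of 0.250.
The F1 is d+ g+ / d g, so d g is a parental gamete class with expected frequency (1 − r)/2 = 0.750/2 = 0.3750.
Expected number = 0.3750 × 200 = 75.00 ≈ 75.

75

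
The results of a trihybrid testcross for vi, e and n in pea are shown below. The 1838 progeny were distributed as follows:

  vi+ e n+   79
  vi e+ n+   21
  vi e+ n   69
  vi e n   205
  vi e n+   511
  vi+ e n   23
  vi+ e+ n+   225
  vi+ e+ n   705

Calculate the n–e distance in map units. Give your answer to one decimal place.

The two most frequent reciprocal classes, vi+ e+ n and vi e n+, are the parental types, so the F1 was vi+ e+ n / vi e n+.
The two rarest classes, vi+ e n and vi e+ n+, are the double crossovers. Comparing them with the parentals, only the e allele has switched, so e is the middle locus and the order is n – e – vi.
Crossovers in the n–e interval produce the single-crossover classes vi+ e+ n+ and vi e n (225 + 205 = 430) plus the double crossovers (44).
RF(n–e) = (430 + 44) / 1838 = 474/1838 = 0.2579 → 25.8 map units.

25.8 map units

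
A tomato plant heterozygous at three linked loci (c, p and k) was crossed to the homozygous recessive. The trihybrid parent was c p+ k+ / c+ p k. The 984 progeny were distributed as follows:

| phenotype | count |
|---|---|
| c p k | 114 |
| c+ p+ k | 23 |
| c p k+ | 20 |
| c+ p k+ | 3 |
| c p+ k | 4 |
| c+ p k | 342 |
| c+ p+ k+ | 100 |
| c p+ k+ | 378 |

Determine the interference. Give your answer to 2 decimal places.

The two rarest classes, c p+ k and c+ p k+, are the double crossovers. Comparing them with the parentals, only the k allele has switched, so k is the middle locus and the order is c – k – p.
c–k: (214 + 7)/984 = 0.2246; k–p: (43 + 7)/984 = 0.0508.
Expected DCO frequency = 0.2246 × 0.0508 ≈ 0.01141; observed = 7/984 ≈ 0.00711.
Coefficient of coincidence = 0.00711/0.01141 ≈ 0.62; interference = 1 − 0.62 = 0.38.

0.38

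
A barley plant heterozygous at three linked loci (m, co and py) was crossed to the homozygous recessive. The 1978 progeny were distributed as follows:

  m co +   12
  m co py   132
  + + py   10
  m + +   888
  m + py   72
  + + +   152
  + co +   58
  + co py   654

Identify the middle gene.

co

The two most frequent reciprocal classes, + co py and m + +, are the parental types, so the F1 was + co py / m + +.
The two rarest classes, + + py and m co +, are the double crossovers. Comparing them with the parentals, only the co allele has switched, so co is the middle locus and the order is m – co – py.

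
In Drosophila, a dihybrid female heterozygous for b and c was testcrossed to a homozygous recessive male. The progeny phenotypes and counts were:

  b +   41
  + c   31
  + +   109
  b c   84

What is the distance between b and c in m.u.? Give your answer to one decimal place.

27.2 m.u.

The two most frequent classes, + + (109) and b c (84), are the parental types, so the F1 was + + / b c.
The recombinant classes are + c and b +: 31 + 41 = 72.
Recombination frequency = 72/265 = 0.2717 ≈ 27.2%, i.e. 27.2 m.u.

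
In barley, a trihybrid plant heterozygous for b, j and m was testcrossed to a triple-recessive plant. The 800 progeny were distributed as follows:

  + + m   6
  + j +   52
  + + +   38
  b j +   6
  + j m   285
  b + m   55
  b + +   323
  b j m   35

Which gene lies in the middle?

j

The two most frequent reciprocal classes, b + + and + j m, are the parental types, so the F1 was b + + / + j m.
The two rarest classes, b j + and + + m, are the double crossovers. Comparing them with the parentals, only the j allele has switched, so j is the middle locus and the order is b – j – m.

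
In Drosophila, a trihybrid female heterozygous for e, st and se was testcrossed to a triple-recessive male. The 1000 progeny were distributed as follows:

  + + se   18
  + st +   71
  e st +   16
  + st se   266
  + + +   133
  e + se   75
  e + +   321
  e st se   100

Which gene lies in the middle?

st

The two most frequent reciprocal classes, + st se and e + +, are the parental types, so the F1 was + st se / e + +.
The two rarest classes, + + se and e st +, are the double crossovers. Comparing them with the parentals, only the st allele has switched, so st is the middle locus and the order is se – st – e.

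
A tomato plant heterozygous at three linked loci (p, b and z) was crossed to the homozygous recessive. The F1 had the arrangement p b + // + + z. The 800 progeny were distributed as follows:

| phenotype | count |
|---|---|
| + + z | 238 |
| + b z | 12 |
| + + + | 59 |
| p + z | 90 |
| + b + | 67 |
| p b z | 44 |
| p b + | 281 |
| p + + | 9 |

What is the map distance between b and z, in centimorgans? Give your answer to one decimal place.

15.5 centimorgans

The two rarest classes, p + + and + b z, are the double crossovers. Comparing them with the parentals, only the b allele has switched, so b is the middle locus and the order is p – b – z.
Crossovers in the b–z interval produce the single-crossover classes p b z and + + + (44 + 59 = 103) plus the double crossovers (21).
RF(b–z) = (103 + 21) / 800 = 124/800 = 0.1550 → 15.5 centimorgans.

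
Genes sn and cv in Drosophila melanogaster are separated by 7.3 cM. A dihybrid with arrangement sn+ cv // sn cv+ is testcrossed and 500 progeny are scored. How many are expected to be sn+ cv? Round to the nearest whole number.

232

A map distance of 7.3 cM corresponds to a recombination frequency of 0.073.
The F1 is sn+ cv / sn cv+, so sn+ cv is a parental gamete class with expected frequency (1 − r)/2 = 0.927/2 = 0.4635.
Expected number = 0.4635 × 500 = 231.75 ≈ 232.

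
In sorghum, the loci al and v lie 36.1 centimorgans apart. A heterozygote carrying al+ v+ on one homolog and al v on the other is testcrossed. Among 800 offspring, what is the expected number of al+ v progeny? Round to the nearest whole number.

A map distance of 36.1 centimorgans corresponds to a recombination frequency of 0.361.
The F1 is al+ v+ / al v, so al+ v is a recombinant gamete class with expected frequency r/2 = 0.361/2 = 0.1805.
Expected number = 0.1805 × 800 = 144.40 ≈ 144.

144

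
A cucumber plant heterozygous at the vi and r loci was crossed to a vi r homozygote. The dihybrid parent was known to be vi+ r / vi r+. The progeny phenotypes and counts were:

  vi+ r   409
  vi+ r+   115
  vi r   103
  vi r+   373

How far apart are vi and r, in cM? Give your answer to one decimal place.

21.8 cM

The recombinant classes are vi+ r+ and vi r: 115 + 103 = 218.
Recombination frequency = 218/1000 = 0.2180 ≈ 21.8%, i.e. 21.8 cM.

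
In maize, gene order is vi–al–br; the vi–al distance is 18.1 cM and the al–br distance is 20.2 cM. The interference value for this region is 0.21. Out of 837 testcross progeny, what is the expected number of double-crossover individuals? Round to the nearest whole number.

24

Map distances give recombination frequencies of 0.181 and 0.202 for the two intervals.
With interference 0.21 (so coincidence = 0.79), expected double-crossover frequency = 0.181 × 0.202 × 0.79 = 0.02888.
Expected number = 0.02888 × 837 = 24.18 ≈ 24.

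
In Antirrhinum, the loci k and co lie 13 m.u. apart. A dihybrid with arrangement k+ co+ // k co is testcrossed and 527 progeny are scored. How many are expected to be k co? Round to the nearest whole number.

229

A map distance of 13 m.u. corresponds to a recombination frequency of 0.130.
The F1 is k+ co+ / k co, so k co is a parental gamete class with expected frequency (1 − r)/2 = 0.870/2 = 0.4350.
Expected number = 0.4350 × 527 = 229.25 ≈ 229.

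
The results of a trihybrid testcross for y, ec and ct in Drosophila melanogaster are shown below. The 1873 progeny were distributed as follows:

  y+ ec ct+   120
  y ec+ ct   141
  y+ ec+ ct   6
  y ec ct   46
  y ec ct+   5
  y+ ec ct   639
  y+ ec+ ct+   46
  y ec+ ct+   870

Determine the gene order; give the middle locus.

ec

The two most frequent reciprocal classes, y ec+ ct+ and y+ ec ct, are the parental types, so the F1 was y ec+ ct+ / y+ ec ct.
The two rarest classes, y ec ct+ and y+ ec+ ct, are the double crossovers. Comparing them with the parentals, only the ec allele has switched, so ec is the middle locus and the order is ct – ec – y.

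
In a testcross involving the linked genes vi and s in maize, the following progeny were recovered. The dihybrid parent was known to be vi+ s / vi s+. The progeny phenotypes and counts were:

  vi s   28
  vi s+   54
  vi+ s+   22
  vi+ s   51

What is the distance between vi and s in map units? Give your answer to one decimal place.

The recombinant classes are vi+ s+ and vi s: 22 + 28 = 50.
Recombination frequency = 50/155 = 0.3226 ≈ 32.3%, i.e. 32.3 map units.

32.3 map units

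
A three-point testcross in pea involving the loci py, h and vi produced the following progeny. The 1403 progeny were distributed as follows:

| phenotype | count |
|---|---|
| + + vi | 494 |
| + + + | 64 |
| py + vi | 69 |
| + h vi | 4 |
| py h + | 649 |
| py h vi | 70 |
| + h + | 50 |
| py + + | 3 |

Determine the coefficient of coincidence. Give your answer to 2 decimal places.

0.55

The two most frequent reciprocal classes, + + vi and py h +, are the parental types, so the F1 was + + vi / py h +.
The two rarest classes, + h vi and py + +, are the double crossovers. Comparing them with the parentals, only the h allele has switched, so h is the middle locus and the order is vi – h – py.
vi–h: (134 + 7)/1403 = 0.1005; h–py: (119 + 7)/1403 = 0.0898.
Expected DCO frequency = 0.1005 × 0.0898 ≈ 0.00902; observed = 7/1403 ≈ 0.00499.
Coefficient of coincidence = 0.00499/0.00902 ≈ 0.55.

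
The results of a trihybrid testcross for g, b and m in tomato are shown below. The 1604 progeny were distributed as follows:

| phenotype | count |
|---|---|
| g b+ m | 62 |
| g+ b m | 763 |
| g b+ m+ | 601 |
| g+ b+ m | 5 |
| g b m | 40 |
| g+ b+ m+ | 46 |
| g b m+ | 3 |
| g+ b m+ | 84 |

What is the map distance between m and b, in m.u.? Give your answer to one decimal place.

9.6 m.u.

The two most frequent reciprocal classes, g b+ m+ and g+ b m, are the parental types, so the F1 was g b+ m+ / g+ b m.
The two rarest classes, g b m+ and g+ b+ m, are the double crossovers. Comparing them with the parentals, only the b allele has switched, so b is the middle locus and the order is g – b – m.
Crossovers in the b–m interval produce the single-crossover classes g b+ m and g+ b m+ (62 + 84 = 146) plus the double crossovers (8).
RF(b–m) = (146 + 8) / 1604 = 154/1604 = 0.0960 → 9.6 m.u.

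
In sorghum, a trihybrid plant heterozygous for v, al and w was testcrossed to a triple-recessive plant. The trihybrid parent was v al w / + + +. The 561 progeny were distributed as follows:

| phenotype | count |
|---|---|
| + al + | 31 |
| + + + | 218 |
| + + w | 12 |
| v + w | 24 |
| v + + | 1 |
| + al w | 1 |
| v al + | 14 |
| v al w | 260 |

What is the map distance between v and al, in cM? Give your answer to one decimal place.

10.2 cM

The two rarest classes, + al w and v + +, are the double crossovers. Comparing them with the parentals, only the v allele has switched, so v is the middle locus and the order is w – v – al.
Crossovers in the v–al interval produce the single-crossover classes v + w and + al + (24 + 31 = 55) plus the double crossovers (2).
RF(v–al) = (55 + 2) / 561 = 57/561 = 0.1016 → 10.2 cM.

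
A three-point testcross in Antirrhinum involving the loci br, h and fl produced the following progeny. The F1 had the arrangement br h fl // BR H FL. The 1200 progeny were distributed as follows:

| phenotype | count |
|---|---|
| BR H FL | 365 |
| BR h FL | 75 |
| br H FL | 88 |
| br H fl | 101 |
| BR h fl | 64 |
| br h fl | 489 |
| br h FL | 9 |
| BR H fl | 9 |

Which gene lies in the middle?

fl

The two rarest classes, br h FL and BR H fl, are the double crossovers. Comparing them with the parentals, only the fl allele has switched, so fl is the middle locus and the order is h – fl – br.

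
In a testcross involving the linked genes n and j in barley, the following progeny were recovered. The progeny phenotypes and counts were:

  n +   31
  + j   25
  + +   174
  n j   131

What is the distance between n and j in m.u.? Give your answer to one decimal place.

15.5 m.u.

The two most frequent classes, + + (174) and n j (131), are the parental types, so the F1 was + + / n j.
The recombinant classes are + j and n +: 25 + 31 = 56.
Recombination frequency = 56/361 = 0.1551 ≈ 15.5%, i.e. 15.5 m.u.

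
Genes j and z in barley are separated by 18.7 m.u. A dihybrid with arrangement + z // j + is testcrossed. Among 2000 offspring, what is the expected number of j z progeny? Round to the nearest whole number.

187

A map distance of 18.7 m.u. corresponds to a recombination frequency of 0.187.
The F1 is + z / j +, so j z is a recombinant gamete class with expected frequency r/2 = 0.187/2 = 0.0935.
Expected number = 0.0935 × 2000 = 187.00 ≈ 187.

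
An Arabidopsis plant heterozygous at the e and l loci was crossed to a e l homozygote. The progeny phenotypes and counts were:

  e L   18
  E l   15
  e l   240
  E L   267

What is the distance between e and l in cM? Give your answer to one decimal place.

6.1 cM

The two most frequent classes, E L (267) and e l (240), are the parental types, so the F1 was E L / e l.
The recombinant classes are E l and e L: 15 + 18 = 33.
Recombination frequency = 33/540 = 0.0611 ≈ 6.1%, i.e. 6.1 cM.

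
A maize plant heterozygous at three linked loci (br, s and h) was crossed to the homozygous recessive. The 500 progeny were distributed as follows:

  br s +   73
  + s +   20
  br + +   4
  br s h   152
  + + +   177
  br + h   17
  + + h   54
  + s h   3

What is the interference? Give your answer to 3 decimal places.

The two most frequent reciprocal classes, br s h and + + +, are the parental types, so the F1 was br s h / + + +.
The two rarest classes, + s h and br + +, are the double crossovers. Comparing them with the parentals, only the br allele has switched, so br is the middle locus and the order is h – br – s.
h–br: (127 + 7)/500 = 0.2680; br–s: (37 + 7)/500 = 0.0880.
Expected DCO frequency = 0.2680 × 0.0880 ≈ 0.02358; observed = 7/500 ≈ 0.01400.
Coefficient of coincidence = 0.01400/0.02358 ≈ 0.594; interference = 1 − 0.594 = 0.406.

0.406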